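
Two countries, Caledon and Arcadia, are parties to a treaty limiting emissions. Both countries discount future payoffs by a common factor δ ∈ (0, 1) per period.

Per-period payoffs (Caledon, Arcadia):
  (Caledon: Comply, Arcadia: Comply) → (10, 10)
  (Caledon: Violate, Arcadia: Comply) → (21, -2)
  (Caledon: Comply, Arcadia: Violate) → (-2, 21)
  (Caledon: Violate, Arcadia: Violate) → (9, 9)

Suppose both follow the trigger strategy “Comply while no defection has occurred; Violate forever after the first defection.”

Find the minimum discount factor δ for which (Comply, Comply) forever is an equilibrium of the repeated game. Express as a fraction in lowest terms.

Cooperation forever yields 10 each period: 10/(1−δ).
Deviating yields 21 once, then 9 forever: 21 + 9δ/(1−δ).
No profitable deviation requires 10/(1−δ) ≥ 21 + 9δ/(1−δ).
Multiplying by (1−δ): 10 ≥ 21(1−δ) + 9δ = 21 − 12δ.
So 12δ ≥ 11, i.e. δ ≥ 11/12.

11/12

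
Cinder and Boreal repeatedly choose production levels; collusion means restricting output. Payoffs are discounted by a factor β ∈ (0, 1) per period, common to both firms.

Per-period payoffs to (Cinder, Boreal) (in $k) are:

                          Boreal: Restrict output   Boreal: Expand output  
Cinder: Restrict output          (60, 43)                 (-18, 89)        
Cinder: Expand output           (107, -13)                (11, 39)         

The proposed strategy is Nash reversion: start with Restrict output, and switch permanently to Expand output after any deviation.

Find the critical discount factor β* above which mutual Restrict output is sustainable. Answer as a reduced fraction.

Cinder: cooperation gives 60 each period; deviation gives 107 once then 11 forever.
  60/(1−β) ≥ 107 + 11β/(1−β) ⇒ β ≥ 47/96.
Boreal: cooperation gives 43 each period; deviation gives 89 once then 39 forever.
  β ≥ 46/50 = 23/25.
Both must hold, so the binding constraint is Boreal's: β ≥ 23/25.

23/25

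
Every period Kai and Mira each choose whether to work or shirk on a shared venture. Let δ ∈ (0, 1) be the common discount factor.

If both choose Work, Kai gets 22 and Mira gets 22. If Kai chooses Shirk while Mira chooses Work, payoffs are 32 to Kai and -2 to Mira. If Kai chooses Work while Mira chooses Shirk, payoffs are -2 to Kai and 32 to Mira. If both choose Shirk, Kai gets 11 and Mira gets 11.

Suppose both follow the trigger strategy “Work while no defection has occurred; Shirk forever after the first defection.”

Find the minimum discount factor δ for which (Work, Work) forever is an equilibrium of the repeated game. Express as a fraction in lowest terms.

Under grim trigger the critical discount factor is (T−C)/(T−P) with T = 32, C = 22, P = 11.
δ* = (32−22)/(32−11) = 10/21.

10/21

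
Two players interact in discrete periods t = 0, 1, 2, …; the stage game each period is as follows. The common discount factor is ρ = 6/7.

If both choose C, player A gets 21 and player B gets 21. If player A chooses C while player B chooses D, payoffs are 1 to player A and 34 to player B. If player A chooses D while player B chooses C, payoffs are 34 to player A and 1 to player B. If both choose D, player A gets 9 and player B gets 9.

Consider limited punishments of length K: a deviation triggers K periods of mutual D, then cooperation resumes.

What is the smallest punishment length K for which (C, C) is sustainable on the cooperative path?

2

No profitable deviation requires (21−9)(ρ+…+ρ^K) ≥ 34−21, i.e. ρ+…+ρ^K ≥ 13/12 ≈ 1.0833.
With ρ = 6/7, the partial sums are K=1: 0.8571, K=2: 1.5918.
K = 2 is the first length at which the sum reaches 1.0833.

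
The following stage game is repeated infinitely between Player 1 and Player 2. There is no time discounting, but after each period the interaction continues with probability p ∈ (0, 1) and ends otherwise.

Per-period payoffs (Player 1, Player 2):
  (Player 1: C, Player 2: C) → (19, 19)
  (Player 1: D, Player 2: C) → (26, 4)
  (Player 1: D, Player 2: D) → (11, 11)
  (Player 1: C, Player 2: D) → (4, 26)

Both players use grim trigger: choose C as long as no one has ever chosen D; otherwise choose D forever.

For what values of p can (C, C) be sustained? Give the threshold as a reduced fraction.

With no time discounting, the continuation probability p plays the role of the discount factor.
Grim-trigger IC: 19/(1−p) ≥ 26 + 11p/(1−p) ⇒ p ≥ (26−19)/(26−11) = 7/15.

7/15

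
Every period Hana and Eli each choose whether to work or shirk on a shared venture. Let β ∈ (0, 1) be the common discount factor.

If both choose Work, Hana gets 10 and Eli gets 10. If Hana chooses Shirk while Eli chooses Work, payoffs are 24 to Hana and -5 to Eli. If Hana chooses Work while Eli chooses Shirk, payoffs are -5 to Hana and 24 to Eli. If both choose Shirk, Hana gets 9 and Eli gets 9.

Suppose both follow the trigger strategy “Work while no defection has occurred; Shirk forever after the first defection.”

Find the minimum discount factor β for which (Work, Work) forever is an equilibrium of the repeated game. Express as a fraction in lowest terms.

14/15

Cooperation forever yields 10 each period: 10/(1−β).
Deviating yields 24 once, then 9 forever: 24 + 9β/(1−β).
No profitable deviation requires 10/(1−β) ≥ 24 + 9β/(1−β).
Multiplying by (1−β): 10 ≥ 24(1−β) + 9β = 24 − 15β.
So 15β ≥ 14, i.e. β ≥ 14/15.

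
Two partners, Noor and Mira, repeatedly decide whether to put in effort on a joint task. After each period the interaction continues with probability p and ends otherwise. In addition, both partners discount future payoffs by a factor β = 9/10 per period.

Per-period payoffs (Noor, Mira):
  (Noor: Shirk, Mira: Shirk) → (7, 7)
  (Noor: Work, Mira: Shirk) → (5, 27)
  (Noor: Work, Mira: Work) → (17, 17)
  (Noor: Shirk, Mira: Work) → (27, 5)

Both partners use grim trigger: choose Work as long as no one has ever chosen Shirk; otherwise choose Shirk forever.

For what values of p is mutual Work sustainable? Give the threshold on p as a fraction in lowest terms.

Expected continuation weight on next period's payoff is β·p = 9/10·p, which plays the role of the discount factor.
Cooperation requires 9/10·p ≥ (27−17)/(27−7) = 1/2, hence p ≥ 5/9.

5/9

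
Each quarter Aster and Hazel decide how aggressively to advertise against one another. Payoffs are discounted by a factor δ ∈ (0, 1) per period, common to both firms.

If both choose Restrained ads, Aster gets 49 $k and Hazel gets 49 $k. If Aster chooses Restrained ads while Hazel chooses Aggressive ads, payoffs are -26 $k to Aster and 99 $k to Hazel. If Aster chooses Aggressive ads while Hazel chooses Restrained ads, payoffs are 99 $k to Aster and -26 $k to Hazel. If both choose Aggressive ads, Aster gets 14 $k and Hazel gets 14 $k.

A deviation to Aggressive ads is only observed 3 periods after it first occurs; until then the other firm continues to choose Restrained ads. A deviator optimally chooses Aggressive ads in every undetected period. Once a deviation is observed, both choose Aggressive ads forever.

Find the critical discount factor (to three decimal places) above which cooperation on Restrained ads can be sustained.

A deviator earns 99 for 3 periods, then 14 forever; cooperating earns 49 forever. Multiplying the IC by (1−δ):
49 ≥ 99(1−δ^3) + 14δ^3, so 85·δ^3 ≥ 50 and δ^3 ≥ 10/17.
δ ≥ (10/17)^(1/3) ≈ 0.838.

0.838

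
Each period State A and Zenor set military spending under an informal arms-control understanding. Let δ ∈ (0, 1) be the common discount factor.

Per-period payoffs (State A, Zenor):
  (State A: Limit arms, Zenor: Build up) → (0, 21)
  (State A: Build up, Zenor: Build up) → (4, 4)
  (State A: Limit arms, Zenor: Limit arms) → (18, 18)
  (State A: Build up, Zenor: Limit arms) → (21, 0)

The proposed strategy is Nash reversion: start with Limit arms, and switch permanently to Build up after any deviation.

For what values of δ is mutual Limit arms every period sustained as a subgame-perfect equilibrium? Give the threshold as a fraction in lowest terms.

3/17

18/(1−δ) ≥ 21 + 4δ/(1−δ)
18 ≥ 21 − 17δ
δ ≥ 3/17.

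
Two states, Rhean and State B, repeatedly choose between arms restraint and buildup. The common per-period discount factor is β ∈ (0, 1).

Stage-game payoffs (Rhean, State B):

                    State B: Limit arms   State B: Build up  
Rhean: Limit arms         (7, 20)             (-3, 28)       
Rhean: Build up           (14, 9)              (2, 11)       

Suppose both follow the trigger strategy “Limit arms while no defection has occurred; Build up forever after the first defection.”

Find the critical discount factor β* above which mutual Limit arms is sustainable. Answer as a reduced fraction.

7/12

Rhean's threshold: (14−7)/(14−2) = 7/12.
State B's threshold: (28−20)/(28−11) = 8/17.
7/12 > 8/17, so Rhean binds and β* = 7/12.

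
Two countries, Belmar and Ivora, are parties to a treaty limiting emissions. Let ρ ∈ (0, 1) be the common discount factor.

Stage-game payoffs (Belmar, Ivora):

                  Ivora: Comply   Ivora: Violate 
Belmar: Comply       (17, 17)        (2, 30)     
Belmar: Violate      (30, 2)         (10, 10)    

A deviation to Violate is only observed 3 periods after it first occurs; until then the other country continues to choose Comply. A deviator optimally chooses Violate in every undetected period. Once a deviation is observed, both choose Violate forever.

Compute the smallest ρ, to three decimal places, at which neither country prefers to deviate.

0.866

The best deviation is to choose Violate for all 3 undetected periods, earning 30 each, then 10 forever once detected.
Deviation value: 30(1−ρ^3)/(1−ρ) + 10ρ^3/(1−ρ); cooperation value: 17/(1−ρ).
IC: 17 ≥ 30(1−ρ^3) + 10ρ^3 = 30 − 20ρ^3.
So ρ^3 ≥ 13/20, giving ρ ≥ (13/20)^(1/3) ≈ 0.866.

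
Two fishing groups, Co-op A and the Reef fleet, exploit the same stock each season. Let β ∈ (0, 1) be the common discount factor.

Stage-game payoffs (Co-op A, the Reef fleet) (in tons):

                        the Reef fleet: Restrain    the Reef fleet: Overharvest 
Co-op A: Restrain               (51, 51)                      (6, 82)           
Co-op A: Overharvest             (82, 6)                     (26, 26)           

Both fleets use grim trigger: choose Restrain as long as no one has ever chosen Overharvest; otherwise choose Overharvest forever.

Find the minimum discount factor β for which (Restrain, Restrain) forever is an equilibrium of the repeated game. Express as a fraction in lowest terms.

31/56

51/(1−β) ≥ 82 + 26β/(1−β)
51 ≥ 82 − 56β
β ≥ 31/56.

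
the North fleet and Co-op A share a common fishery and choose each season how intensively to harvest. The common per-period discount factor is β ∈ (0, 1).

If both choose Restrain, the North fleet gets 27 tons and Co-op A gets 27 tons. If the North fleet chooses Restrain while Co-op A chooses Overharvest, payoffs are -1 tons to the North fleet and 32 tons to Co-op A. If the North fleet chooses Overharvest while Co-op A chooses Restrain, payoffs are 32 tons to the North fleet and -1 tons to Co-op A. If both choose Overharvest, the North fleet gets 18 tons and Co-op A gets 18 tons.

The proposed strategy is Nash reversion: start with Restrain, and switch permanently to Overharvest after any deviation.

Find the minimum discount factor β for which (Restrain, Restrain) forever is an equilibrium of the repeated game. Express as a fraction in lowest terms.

Cooperation forever yields 27 each period: 27/(1−β).
Deviating yields 32 once, then 18 forever: 32 + 18β/(1−β).
No profitable deviation requires 27/(1−β) ≥ 32 + 18β/(1−β).
Multiplying by (1−β): 27 ≥ 32(1−β) + 18β = 32 − 14β.
So 14β ≥ 5, i.e. β ≥ 5/14.

5/14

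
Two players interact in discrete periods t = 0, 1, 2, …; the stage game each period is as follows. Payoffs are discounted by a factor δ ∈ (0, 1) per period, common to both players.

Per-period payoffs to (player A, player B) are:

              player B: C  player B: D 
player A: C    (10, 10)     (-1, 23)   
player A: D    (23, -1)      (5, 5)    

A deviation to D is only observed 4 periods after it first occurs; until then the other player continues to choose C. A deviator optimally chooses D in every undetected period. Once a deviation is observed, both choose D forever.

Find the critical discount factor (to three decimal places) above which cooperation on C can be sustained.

0.922

A deviator earns 23 for 4 periods, then 5 forever; cooperating earns 10 forever. Multiplying the IC by (1−δ):
10 ≥ 23(1−δ^4) + 5δ^4, so 18·δ^4 ≥ 13 and δ^4 ≥ 13/18.
δ ≥ (13/18)^(1/4) ≈ 0.922.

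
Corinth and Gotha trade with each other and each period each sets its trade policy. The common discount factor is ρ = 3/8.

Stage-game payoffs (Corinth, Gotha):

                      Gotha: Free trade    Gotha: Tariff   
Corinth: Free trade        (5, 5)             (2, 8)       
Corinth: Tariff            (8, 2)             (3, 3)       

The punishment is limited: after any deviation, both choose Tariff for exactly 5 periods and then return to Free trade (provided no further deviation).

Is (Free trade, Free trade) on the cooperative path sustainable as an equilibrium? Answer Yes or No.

No

A one-shot deviation gives 8 now, then 3 for 5 periods, then back to 5.
Gain from deviating: (8−5) today; loss: (5−3) in each of the next 5 periods.
No-deviation condition: (5−3)(ρ+…+ρ^5) ≥ 8−5, i.e. ρ+…+ρ^5 ≥ 3/2.
At ρ = 3/8: ρ+…+ρ^5 = 0.5956 < 1.5000.
So cooperation is not sustainable.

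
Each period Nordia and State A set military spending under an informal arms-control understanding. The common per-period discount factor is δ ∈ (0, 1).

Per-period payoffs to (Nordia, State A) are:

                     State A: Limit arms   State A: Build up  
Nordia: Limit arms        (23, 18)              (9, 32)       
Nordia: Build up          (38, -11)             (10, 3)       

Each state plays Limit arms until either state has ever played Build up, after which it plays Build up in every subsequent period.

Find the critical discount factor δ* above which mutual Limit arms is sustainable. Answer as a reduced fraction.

15/28

For Nordia: deviation gain 38−23 = 15, per-period punishment loss 23−10 = 13. IC gives δ ≥ 15/28.
For State A: gain 14, loss 15 per period, so δ ≥ 14/29.
The tighter constraint is Nordia's, so cooperation needs δ ≥ 15/28.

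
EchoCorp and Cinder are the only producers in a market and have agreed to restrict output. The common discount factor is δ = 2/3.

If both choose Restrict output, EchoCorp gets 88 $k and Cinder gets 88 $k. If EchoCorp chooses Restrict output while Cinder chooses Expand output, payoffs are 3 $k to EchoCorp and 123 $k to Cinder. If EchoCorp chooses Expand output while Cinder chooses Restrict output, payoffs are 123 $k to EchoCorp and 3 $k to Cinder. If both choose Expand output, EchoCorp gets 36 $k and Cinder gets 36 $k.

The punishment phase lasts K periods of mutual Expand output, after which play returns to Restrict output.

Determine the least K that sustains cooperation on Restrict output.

Need Σ_{k=1}^{K} δ^k ≥ (123−88)/(88−36) = 0.6731 at δ = 2/3.
At K = 1 the sum is 0.6667 < 0.6731; at K = 2 it is 1.1111 ≥ 0.6731.
So the minimum punishment length is K = 2.

2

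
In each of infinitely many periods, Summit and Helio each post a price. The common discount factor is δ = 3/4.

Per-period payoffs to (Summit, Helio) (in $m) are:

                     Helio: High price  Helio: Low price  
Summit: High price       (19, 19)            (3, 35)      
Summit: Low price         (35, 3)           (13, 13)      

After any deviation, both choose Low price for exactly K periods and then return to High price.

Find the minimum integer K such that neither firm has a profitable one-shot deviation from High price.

8

No profitable deviation requires (19−13)(δ+…+δ^K) ≥ 35−19, i.e. δ+…+δ^K ≥ 8/3 ≈ 2.6667.
With δ = 3/4, the partial sums are K=1: 0.7500, K=2: 1.3125, …, K=6: 2.4661, K=7: 2.5995, K=8: 2.6997.
K = 8 is the first length at which the sum reaches 2.6667.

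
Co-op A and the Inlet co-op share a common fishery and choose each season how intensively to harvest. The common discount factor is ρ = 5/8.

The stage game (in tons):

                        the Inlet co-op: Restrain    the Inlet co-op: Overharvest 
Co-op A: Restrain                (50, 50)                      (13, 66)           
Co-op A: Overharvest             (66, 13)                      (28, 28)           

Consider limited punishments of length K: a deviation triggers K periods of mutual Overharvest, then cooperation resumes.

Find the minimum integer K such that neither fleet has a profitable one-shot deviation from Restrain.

IC: ρ(1−ρ^K)/(1−ρ) ≥ (66−50)/(50−28) = 8/11.
With ρ = 5/8: need 1 − ρ^K ≥ 8/11·(1−5/8)/(5/8), i.e. ρ^K ≤ 0.5636.
Since (5/8)^1 = 0.6250 and (5/8)^2 = 0.3906, the smallest such K is 2.

2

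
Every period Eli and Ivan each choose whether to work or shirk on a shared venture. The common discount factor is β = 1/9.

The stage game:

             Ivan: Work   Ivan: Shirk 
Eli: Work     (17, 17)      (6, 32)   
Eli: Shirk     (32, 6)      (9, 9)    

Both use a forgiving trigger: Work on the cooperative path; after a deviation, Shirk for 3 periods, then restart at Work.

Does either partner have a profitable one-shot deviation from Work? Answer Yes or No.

Comparing payoff streams over the 4 periods until play realigns: cooperate → 17(1+β+…+β^3); deviate → 32 + 9(β+…+β^3).
Cooperation is sustained iff (17−9)(β+…+β^3) ≥ 32−17.
β+…+β^3 = 1/9·(1−(1/9)^3)/(1−1/9) = 0.1248, and (32−17)/(17−9) = 1.8750.
0.1248 < 1.8750, so cooperation is not sustainable.

Yes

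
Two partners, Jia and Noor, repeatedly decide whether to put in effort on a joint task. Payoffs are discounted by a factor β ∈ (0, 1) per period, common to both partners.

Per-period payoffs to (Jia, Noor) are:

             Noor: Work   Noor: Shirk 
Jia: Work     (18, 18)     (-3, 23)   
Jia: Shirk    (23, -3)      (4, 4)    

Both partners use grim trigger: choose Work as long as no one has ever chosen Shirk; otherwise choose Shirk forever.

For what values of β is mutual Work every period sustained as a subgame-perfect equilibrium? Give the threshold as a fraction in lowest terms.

5/19

18/(1−β) ≥ 23 + 4β/(1−β)
18 ≥ 23 − 19β
β ≥ 5/19.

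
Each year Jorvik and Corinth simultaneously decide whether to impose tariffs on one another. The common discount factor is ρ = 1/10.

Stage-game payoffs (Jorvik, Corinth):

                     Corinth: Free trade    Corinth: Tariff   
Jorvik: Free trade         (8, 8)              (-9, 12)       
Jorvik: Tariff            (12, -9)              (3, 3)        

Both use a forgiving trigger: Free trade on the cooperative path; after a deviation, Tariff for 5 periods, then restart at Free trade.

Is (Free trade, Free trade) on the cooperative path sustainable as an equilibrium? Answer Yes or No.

No

A one-shot deviation gives 12 now, then 3 for 5 periods, then back to 8.
Gain from deviating: (12−8) today; loss: (8−3) in each of the next 5 periods.
No-deviation condition: (8−3)(ρ+…+ρ^5) ≥ 12−8, i.e. ρ+…+ρ^5 ≥ 4/5.
At ρ = 1/10: ρ+…+ρ^5 = 0.1111 < 0.8000.
So cooperation is not sustainable.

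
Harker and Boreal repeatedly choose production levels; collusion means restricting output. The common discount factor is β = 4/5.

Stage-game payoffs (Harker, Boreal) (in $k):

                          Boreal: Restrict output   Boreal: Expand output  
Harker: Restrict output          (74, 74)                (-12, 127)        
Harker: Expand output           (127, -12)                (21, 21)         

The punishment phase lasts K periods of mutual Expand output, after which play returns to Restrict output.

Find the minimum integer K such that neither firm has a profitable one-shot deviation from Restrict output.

2

IC: β(1−β^K)/(1−β) ≥ (127−74)/(74−21) = 1.
With β = 4/5: need 1 − β^K ≥ 1·(1−4/5)/(4/5), i.e. β^K ≤ 0.7500.
Since (4/5)^1 = 0.8000 and (4/5)^2 = 0.6400, the smallest such K is 2.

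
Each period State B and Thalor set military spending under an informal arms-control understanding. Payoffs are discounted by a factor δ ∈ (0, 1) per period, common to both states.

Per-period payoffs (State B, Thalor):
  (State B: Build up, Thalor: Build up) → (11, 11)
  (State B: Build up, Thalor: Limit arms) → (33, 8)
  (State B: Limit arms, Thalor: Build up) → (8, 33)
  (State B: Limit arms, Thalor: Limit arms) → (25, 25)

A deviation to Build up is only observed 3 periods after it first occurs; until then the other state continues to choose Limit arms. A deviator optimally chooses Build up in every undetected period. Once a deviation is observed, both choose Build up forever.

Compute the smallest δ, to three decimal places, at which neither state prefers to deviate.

A deviator earns 33 for 3 periods, then 11 forever; cooperating earns 25 forever. Multiplying the IC by (1−δ):
25 ≥ 33(1−δ^3) + 11δ^3, so 22·δ^3 ≥ 8 and δ^3 ≥ 4/11.
δ ≥ (4/11)^(1/3) ≈ 0.714.

0.714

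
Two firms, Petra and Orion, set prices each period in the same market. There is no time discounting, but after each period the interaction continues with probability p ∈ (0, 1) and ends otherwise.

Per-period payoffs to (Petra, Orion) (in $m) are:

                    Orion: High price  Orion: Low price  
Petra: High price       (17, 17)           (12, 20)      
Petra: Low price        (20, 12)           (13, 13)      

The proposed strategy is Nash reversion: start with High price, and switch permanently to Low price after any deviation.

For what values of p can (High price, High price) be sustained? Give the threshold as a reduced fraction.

With no time discounting, the continuation probability p plays the role of the discount factor.
Grim-trigger IC: 17/(1−p) ≥ 20 + 13p/(1−p) ⇒ p ≥ (20−17)/(20−13) = 3/7.

3/7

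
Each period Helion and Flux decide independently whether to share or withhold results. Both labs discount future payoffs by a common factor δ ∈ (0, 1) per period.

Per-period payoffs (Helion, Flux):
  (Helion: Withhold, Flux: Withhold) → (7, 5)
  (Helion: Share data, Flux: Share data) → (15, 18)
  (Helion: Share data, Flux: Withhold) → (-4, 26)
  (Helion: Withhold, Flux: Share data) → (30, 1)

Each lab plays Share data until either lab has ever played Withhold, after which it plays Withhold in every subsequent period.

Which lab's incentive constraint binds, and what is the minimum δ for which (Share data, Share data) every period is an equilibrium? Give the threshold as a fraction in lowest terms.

For Helion: deviation gain 30−15 = 15, per-period punishment loss 15−7 = 8. IC gives δ ≥ 15/23.
For Flux: gain 8, loss 13 per period, so δ ≥ 8/21.
The tighter constraint is Helion's, so cooperation needs δ ≥ 15/23.

Helion; δ ≥ 15/23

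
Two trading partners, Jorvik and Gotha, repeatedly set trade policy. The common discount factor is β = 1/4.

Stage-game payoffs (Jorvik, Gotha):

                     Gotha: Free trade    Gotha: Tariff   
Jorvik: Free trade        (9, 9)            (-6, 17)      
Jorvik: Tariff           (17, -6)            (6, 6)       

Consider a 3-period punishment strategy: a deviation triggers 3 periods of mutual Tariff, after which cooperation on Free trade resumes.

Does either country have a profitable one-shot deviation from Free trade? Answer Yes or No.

A one-shot deviation gives 17 now, then 6 for 3 periods, then back to 9.
Gain from deviating: (17−9) today; loss: (9−6) in each of the next 3 periods.
No-deviation condition: (9−6)(β+…+β^3) ≥ 17−9, i.e. β+…+β^3 ≥ 8/3.
At β = 1/4: β+…+β^3 = 0.3281 < 2.6667.
So cooperation is not sustainable.

Yes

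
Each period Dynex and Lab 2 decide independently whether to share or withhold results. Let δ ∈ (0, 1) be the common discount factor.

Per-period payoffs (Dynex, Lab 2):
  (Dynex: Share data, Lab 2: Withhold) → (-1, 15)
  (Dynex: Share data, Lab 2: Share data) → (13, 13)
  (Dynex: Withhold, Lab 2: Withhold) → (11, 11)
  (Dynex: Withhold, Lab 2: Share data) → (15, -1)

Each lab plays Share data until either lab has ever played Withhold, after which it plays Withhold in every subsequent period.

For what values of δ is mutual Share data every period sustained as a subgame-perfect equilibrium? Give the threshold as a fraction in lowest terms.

1/2

One-period gain from deviating is 15 − 13 = 2. The loss is 13 − 11 = 2 in every subsequent period, with present value 2·δ/(1−δ).
Deviation is unprofitable when 2·δ/(1−δ) ≥ 2, i.e. δ/(1−δ) ≥ 1.
Equivalently δ ≥ 2/(2+2) = 1/2.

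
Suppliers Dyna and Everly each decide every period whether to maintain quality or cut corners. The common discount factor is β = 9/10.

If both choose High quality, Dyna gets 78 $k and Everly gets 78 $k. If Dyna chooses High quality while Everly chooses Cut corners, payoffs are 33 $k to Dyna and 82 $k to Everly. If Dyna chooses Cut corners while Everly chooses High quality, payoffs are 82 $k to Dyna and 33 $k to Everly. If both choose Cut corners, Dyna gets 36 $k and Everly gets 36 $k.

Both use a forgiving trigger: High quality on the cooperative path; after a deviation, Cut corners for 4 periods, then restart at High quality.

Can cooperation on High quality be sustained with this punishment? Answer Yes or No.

Yes

Comparing payoff streams over the 5 periods until play realigns: cooperate → 78(1+β+…+β^4); deviate → 82 + 36(β+…+β^4).
Cooperation is sustained iff (78−36)(β+…+β^4) ≥ 82−78.
β+…+β^4 = 9/10·(1−(9/10)^4)/(1−9/10) = 3.0951, and (82−78)/(78−36) = 0.0952.
3.0951 ≥ 0.0952, so cooperation is sustainable.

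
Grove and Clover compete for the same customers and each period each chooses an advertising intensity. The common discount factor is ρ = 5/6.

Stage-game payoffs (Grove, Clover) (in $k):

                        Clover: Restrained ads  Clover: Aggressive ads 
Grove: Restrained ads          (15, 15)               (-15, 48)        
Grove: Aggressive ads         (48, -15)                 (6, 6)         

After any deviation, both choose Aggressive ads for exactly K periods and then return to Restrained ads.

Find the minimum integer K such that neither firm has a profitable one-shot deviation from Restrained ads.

8

Need Σ_{k=1}^{K} ρ^k ≥ (48−15)/(15−6) = 3.6667 at ρ = 5/6.
At K = 7 the sum is 3.6046 < 3.6667; at K = 8 it is 3.8372 ≥ 3.6667.
So the minimum punishment length is K = 8.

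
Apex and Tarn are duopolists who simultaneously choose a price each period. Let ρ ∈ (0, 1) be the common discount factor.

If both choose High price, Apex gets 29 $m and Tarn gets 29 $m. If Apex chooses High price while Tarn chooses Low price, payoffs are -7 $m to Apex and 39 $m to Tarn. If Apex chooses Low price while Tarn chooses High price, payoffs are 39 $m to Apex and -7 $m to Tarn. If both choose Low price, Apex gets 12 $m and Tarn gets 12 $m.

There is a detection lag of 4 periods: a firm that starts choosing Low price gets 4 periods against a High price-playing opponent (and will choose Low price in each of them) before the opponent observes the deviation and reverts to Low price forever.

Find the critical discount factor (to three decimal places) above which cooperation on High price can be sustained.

0.780

The best deviation is to choose Low price for all 4 undetected periods, earning 39 each, then 12 forever once detected.
Deviation value: 39(1−ρ^4)/(1−ρ) + 12ρ^4/(1−ρ); cooperation value: 29/(1−ρ).
IC: 29 ≥ 39(1−ρ^4) + 12ρ^4 = 39 − 27ρ^4.
So ρ^4 ≥ 10/27, giving ρ ≥ (10/27)^(1/4) ≈ 0.780.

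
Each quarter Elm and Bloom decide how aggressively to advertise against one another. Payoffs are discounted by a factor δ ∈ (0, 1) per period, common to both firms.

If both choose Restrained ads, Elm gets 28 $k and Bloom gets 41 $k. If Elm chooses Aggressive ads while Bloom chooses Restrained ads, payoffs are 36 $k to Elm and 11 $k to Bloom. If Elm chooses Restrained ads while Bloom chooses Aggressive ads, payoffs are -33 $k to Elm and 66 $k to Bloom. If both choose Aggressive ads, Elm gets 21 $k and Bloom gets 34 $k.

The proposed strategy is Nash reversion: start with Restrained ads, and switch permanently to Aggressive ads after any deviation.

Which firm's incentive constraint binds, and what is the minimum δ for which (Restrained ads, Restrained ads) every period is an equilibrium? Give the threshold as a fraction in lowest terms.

Elm's threshold: (36−28)/(36−21) = 8/15.
Bloom's threshold: (66−41)/(66−34) = 25/32.
8/15 < 25/32, so Bloom binds and δ* = 25/32.

Bloom; δ ≥ 25/32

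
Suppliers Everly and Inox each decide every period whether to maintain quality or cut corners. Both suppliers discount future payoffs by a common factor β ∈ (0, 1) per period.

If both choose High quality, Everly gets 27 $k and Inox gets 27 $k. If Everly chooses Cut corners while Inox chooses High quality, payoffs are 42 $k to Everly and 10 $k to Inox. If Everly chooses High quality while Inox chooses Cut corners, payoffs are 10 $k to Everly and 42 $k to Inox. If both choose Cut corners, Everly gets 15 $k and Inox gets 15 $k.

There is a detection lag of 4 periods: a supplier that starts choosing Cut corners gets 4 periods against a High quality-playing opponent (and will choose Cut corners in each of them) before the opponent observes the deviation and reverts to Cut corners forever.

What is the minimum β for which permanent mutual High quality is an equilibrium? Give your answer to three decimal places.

0.863

Deviating for the 4 undetected periods gains 42−27 = 15 per period over cooperation, then loses 27−15 = 12 per period forever once punishment starts.
Gain: 15(1 + β + … + β^3); loss: 12·β^4/(1−β).
No profitable deviation ⇔ 15(1−β^4) ≤ 12·β^4, i.e. β^4 ≥ 15/(15+12) = 5/9.
Hence β ≥ (5/9)^(1/4) ≈ 0.863.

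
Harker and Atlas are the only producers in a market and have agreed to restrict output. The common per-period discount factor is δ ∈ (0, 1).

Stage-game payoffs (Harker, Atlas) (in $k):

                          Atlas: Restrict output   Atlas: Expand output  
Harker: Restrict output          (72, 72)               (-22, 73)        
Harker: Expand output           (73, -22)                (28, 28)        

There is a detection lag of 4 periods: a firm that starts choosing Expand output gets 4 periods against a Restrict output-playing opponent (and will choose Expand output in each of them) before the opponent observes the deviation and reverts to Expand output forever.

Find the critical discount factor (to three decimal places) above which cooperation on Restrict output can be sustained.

A deviator earns 73 for 4 periods, then 28 forever; cooperating earns 72 forever. Multiplying the IC by (1−δ):
72 ≥ 73(1−δ^4) + 28δ^4, so 45·δ^4 ≥ 1 and δ^4 ≥ 1/45.
δ ≥ (1/45)^(1/4) ≈ 0.386.

0.386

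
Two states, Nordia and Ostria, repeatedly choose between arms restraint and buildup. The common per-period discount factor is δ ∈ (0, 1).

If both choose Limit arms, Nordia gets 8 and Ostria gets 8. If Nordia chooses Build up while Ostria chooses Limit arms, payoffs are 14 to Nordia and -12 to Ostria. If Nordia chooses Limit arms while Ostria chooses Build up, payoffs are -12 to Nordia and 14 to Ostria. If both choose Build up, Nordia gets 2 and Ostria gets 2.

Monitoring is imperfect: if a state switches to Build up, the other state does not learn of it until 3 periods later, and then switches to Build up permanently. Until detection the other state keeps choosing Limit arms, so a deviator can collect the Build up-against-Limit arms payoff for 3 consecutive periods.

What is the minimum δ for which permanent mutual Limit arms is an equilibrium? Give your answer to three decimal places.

0.794

Deviating for the 3 undetected periods gains 14−8 = 6 per period over cooperation, then loses 8−2 = 6 per period forever once punishment starts.
Gain: 6(1 + δ + … + δ^2); loss: 6·δ^3/(1−δ).
No profitable deviation ⇔ 6(1−δ^3) ≤ 6·δ^3, i.e. δ^3 ≥ 6/(6+6) = 1/2.
Hence δ ≥ (1/2)^(1/3) ≈ 0.794.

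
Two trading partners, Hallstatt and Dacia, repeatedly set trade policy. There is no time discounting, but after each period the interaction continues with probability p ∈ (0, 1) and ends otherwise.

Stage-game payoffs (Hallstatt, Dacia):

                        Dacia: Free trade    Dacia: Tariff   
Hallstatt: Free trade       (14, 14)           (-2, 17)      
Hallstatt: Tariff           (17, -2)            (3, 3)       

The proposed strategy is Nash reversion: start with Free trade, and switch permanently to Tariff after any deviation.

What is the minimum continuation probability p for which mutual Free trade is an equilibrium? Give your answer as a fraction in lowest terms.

3/14

With no time discounting, the continuation probability p plays the role of the discount factor.
Grim-trigger IC: 14/(1−p) ≥ 17 + 3p/(1−p) ⇒ p ≥ (17−14)/(17−3) = 3/14.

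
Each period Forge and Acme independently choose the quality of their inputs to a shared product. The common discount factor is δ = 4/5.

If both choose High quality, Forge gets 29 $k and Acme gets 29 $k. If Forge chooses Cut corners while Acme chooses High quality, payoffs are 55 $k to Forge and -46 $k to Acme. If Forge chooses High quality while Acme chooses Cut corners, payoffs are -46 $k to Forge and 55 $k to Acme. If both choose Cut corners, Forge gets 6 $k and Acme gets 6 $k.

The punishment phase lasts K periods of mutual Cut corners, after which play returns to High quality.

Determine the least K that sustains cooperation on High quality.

IC: δ(1−δ^K)/(1−δ) ≥ (55−29)/(29−6) = 26/23.
With δ = 4/5: need 1 − δ^K ≥ 26/23·(1−4/5)/(4/5), i.e. δ^K ≤ 0.7174.
Since (4/5)^1 = 0.8000 and (4/5)^2 = 0.6400, the smallest such K is 2.

2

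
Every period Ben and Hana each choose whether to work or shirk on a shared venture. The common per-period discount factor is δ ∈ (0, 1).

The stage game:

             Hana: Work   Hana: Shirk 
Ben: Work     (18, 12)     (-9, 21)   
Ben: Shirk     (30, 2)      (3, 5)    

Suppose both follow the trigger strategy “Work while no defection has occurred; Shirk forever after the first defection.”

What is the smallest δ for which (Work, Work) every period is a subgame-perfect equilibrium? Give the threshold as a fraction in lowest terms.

Ben: cooperation gives 18 each period; deviation gives 30 once then 3 forever.
  18/(1−δ) ≥ 30 + 3δ/(1−δ) ⇒ δ ≥ 12/27 = 4/9.
Hana: cooperation gives 12 each period; deviation gives 21 once then 5 forever.
  δ ≥ 9/16.
Both must hold, so the binding constraint is Hana's: δ ≥ 9/16.

9/16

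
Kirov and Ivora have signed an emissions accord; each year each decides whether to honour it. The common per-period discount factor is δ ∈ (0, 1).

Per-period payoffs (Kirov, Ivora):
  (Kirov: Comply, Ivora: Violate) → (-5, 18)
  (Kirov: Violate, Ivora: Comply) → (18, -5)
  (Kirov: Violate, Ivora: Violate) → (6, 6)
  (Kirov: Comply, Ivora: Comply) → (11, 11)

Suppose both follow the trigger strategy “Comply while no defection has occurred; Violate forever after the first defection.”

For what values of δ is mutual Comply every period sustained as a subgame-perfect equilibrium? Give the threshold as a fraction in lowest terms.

7/12

11/(1−δ) ≥ 18 + 6δ/(1−δ)
11 ≥ 18 − 12δ
δ ≥ 7/12.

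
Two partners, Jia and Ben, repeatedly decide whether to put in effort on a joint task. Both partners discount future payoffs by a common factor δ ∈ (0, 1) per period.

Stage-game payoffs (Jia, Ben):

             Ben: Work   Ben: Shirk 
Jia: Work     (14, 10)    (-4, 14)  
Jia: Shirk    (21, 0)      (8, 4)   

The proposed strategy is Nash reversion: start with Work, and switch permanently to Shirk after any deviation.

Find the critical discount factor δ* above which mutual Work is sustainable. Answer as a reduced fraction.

Jia's threshold: (21−14)/(21−8) = 7/13.
Ben's threshold: (14−10)/(14−4) = 2/5.
7/13 > 2/5, so Jia binds and δ* = 7/13.

7/13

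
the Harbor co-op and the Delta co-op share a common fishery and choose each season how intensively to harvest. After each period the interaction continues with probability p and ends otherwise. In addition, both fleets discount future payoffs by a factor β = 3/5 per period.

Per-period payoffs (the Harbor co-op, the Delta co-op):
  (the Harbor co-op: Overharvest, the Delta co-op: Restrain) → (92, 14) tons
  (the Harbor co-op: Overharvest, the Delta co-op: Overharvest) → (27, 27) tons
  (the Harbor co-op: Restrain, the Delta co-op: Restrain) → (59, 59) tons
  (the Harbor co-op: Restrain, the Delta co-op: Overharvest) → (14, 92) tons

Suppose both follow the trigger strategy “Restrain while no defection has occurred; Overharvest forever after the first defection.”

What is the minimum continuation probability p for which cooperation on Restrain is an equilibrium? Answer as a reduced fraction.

11/13

Expected continuation weight on next period's payoff is β·p = 3/5·p, which plays the role of the discount factor.
Cooperation requires 3/5·p ≥ (92−59)/(92−27) = 33/65, hence p ≥ 11/13.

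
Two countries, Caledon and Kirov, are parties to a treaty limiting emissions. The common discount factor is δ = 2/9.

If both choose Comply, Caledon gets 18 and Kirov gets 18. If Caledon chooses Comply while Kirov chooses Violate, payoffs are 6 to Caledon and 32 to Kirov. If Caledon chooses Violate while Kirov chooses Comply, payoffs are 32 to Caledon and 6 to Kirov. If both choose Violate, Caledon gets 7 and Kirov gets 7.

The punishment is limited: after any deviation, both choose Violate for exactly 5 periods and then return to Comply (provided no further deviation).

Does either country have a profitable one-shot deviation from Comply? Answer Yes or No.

Yes

Comparing payoff streams over the 6 periods until play realigns: cooperate → 18(1+δ+…+δ^5); deviate → 32 + 7(δ+…+δ^5).
Cooperation is sustained iff (18−7)(δ+…+δ^5) ≥ 32−18.
δ+…+δ^5 = 2/9·(1−(2/9)^5)/(1−2/9) = 0.2856, and (32−18)/(18−7) = 1.2727.
0.2856 < 1.2727, so cooperation is not sustainable.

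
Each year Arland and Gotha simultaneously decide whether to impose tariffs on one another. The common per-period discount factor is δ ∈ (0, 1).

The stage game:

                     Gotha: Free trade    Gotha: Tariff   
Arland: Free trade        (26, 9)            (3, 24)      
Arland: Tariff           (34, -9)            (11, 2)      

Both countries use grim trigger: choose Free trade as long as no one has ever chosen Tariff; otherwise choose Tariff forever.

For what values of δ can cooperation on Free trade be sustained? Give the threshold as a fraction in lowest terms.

Arland: cooperation gives 26 each period; deviation gives 34 once then 11 forever.
  26/(1−δ) ≥ 34 + 11δ/(1−δ) ⇒ δ ≥ 8/23.
Gotha: cooperation gives 9 each period; deviation gives 24 once then 2 forever.
  δ ≥ 15/22.
Both must hold, so the binding constraint is Gotha's: δ ≥ 15/22.

15/22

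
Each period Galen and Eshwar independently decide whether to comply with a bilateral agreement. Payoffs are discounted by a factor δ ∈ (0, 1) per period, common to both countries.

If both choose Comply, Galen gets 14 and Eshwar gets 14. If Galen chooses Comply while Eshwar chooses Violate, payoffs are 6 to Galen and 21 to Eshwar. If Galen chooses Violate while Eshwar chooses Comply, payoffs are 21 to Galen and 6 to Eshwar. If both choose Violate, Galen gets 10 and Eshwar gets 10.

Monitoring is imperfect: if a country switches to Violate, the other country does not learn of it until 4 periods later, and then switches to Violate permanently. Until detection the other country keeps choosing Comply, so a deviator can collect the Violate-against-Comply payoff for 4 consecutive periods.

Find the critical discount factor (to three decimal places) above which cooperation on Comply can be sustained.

Deviating for the 4 undetected periods gains 21−14 = 7 per period over cooperation, then loses 14−10 = 4 per period forever once punishment starts.
Gain: 7(1 + δ + … + δ^3); loss: 4·δ^4/(1−δ).
No profitable deviation ⇔ 7(1−δ^4) ≤ 4·δ^4, i.e. δ^4 ≥ 7/(7+4) = 7/11.
Hence δ ≥ (7/11)^(1/4) ≈ 0.893.

0.893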